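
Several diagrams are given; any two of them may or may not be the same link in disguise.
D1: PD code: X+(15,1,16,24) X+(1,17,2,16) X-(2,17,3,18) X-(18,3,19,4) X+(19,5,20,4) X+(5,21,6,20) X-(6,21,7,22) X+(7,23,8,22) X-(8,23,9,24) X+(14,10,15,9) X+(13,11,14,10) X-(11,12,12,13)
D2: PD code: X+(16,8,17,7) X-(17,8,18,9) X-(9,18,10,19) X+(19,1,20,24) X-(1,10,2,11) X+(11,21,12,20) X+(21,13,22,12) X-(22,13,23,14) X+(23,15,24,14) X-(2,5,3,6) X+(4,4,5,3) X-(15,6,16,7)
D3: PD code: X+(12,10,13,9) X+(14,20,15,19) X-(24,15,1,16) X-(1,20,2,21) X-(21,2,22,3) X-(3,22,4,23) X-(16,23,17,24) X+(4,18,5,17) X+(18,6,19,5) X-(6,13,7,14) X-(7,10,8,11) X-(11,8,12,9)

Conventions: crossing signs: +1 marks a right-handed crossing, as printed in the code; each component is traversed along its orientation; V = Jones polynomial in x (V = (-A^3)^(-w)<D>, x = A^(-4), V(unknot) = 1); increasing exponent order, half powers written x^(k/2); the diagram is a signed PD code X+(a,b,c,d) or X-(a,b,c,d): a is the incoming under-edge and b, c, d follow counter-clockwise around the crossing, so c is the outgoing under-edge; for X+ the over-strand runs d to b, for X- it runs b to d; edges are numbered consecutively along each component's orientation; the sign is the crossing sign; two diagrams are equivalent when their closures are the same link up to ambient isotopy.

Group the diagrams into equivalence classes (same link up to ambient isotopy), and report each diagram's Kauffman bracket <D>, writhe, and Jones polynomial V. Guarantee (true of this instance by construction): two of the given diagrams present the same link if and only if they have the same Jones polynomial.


classes: {D1} | {D2} | {D3}
V(D1) = 1  [12 crossings, <D> = A^6, w = +2]
V(D2) = -x^-3 + 2x^-2 - 2x^-1 + 3 - 2x + 2x^2 - x^3  [12 crossings, <D> = -A^-12 + 2A^-8 - 2A^-4 + 3 - 2A^4 + 2A^8 - A^12, w = 0]
D3 (bracket -A^-16 + 2A^-12 - A^-8 + 2A^-4 - 1 + A^4 - A^8; 12 crossings at w = -4): V = -x^-5 + x^-4 - x^-3 + 2x^-2 - x^-1 + 2 - x
note: 3 classes among 3 diagrams; unequal V(x) rules out equality


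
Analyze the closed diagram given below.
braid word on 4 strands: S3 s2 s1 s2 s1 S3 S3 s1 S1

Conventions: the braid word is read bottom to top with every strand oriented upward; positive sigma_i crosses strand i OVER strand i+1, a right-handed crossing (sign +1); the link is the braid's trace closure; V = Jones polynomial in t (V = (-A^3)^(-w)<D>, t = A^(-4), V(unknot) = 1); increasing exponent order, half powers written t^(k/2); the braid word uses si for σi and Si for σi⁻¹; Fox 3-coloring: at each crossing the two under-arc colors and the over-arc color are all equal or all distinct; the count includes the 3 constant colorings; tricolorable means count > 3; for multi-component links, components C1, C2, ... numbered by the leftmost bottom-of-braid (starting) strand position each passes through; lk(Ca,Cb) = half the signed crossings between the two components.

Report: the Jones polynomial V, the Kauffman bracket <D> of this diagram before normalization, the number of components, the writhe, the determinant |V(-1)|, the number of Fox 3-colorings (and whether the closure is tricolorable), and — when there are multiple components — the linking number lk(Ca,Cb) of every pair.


Jones polynomial: V(t) = -t^-3 + t^-2 - t^-1 + 3 - t + t^2 - t^3
<D> = A^-9 - A^-5 + A^-1 - 3A^3 + A^7 - A^11 + A^15; writhe +1
components 1, writhe +1 (9 crossings)
3-colorings: 27 of 3^9, det 9 — tricolorable
note: free reduction leaves σ3⁻¹ σ2 σ1 σ2 σ1 σ3⁻¹ σ3⁻¹ of the original 9 letters


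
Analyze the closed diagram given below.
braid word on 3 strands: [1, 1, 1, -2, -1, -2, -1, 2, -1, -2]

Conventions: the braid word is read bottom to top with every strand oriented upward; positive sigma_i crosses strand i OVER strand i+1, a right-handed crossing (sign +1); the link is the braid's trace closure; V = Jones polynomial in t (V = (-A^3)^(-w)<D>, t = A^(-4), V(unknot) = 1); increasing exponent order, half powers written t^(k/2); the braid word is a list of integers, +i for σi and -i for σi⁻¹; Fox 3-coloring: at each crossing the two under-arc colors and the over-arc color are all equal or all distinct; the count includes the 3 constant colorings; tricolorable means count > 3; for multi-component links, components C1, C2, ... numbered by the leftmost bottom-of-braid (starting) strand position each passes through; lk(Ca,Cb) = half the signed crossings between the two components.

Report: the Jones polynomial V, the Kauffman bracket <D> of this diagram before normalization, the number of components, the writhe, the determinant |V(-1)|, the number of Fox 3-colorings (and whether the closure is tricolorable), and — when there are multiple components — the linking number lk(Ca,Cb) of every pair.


V(t) = -t^-5 + t^-4 - t^-3 + 2t^-2 - t^-1 + 2 - t
bracket: -A^-10 + 2A^-6 - A^-2 + 2A^2 - A^6 + A^10 - A^14, w = -2
1 component, writhe -2, over 10 crossings
det 9, colorings 9 of 3^10 — tricolorable
observation: w = -2 (over 10 crossings) is diagram-only; (-A^3)^(2) removes it from V


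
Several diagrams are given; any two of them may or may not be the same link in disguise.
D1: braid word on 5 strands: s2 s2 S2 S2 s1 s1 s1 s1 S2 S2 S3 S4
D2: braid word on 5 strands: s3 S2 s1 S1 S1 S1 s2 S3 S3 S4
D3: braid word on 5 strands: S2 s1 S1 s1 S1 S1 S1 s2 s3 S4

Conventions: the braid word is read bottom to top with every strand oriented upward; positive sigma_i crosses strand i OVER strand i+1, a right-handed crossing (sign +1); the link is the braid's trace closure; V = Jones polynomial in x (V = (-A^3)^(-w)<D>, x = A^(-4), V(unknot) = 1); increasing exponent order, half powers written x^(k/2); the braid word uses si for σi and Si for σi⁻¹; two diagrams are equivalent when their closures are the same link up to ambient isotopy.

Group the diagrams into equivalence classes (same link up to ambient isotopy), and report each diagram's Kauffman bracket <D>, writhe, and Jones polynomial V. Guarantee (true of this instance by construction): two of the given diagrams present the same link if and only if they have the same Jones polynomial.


classes: {D1} | {D2, D3}
V(D1) = x^-1 + 2x - x^2 + 2x^3 - x^4 + x^5  [12 crossings, <D> = A^-20 - A^-16 + 2A^-12 - A^-8 + 2A^-4 + A^4, w = 0]
D2 (bracket A^-12 + A^-8 + A^-4 + 1; 10 crossings at w = -4): V = x^-3 + x^-2 + x^-1 + 1
V(D3) = x^-3 + x^-2 + x^-1 + 1  (w -2, c 10, <D> = A^-6 + A^-2 + A^2 + A^6)
insight: 2 classes among 3 diagrams; unequal V(x) rules out equality


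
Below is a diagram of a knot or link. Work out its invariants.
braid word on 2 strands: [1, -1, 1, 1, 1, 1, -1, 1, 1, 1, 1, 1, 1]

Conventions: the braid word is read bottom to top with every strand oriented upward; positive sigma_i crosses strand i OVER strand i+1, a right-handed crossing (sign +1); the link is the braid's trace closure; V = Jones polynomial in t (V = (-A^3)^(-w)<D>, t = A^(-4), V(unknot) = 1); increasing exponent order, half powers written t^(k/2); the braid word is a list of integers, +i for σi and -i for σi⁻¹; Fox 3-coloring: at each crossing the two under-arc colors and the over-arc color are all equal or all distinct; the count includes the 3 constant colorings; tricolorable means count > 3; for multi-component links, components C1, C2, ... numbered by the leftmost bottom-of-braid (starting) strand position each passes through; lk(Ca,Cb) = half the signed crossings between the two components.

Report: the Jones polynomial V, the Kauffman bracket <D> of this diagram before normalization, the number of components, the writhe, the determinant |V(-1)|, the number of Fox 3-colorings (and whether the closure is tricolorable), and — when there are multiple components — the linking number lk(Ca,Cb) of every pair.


V = t^4 + t^6 - t^7 + t^8 - t^9 + t^10 - t^11 + t^12 - t^13
<D> = A^-25 - A^-21 + A^-17 - A^-13 + A^-9 - A^-5 + A^-1 - A^3 - A^11 (w = +9)
1 component over 13 crossings, w = +9
9 Fox colorings among 3^13, |V(-1)| = 9: tricolorable
why: det 9 = |V(-1)|; divisible by 3, so tricolorable


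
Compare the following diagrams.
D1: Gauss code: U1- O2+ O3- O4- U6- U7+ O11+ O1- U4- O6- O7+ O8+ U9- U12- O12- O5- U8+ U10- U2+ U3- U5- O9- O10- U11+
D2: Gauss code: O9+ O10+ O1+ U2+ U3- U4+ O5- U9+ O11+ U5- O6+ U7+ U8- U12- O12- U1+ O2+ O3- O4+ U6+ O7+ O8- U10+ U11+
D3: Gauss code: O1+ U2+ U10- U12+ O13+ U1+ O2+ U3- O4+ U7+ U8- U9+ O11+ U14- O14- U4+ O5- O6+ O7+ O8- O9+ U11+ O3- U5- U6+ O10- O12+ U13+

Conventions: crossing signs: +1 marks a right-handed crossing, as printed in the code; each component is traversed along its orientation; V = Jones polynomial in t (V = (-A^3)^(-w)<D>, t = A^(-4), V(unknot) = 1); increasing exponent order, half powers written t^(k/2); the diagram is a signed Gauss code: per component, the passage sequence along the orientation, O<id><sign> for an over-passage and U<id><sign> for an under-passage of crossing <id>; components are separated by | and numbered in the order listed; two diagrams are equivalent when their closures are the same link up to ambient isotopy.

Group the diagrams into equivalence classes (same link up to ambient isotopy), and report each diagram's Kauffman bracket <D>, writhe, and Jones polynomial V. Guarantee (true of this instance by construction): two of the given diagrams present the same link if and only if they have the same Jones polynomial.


classes: {D1} | {D2} | {D3}
V(D1) = 1  [12 crossings, <D> = A^-12, w = -4]
D2 (bracket -A^-12 + A^-8 - A^-4 + 2 - A^4 + A^8; 12 crossings at w = +4): V = t - t^2 + 2t^3 - t^4 + t^5 - t^6
V(D3) = t^2 + 2t^4 - 2t^5 + t^6 - 2t^7 + t^8  [14 crossings, <D> = A^-20 - 2A^-16 + A^-12 - 2A^-8 + 2A^-4 + A^4, w = +4]
note: comparing 3 Jones polynomials yields 3 groups


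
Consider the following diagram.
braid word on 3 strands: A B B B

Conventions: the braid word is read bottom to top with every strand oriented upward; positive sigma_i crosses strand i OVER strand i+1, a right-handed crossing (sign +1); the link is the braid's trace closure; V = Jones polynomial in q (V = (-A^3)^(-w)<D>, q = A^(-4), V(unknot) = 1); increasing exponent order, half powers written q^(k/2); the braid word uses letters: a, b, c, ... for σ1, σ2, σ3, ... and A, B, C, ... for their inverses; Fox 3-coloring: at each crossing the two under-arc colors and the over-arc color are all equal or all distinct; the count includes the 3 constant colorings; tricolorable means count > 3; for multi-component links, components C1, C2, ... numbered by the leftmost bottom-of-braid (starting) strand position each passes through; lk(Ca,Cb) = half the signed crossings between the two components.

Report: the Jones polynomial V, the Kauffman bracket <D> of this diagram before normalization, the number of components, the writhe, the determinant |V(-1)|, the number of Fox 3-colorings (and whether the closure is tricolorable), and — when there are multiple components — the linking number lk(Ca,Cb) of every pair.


Jones polynomial: V(q) = -q^-4 + q^-3 + q^-1
<D> = A^-8 + 1 - A^4; writhe -4
components 1, writhe -4 (4 crossings)
3-colorings: 9 of 3^4, det 3 — tricolorable
note: |V(-1)| = 3: so tricolorable, since 3 divides 3


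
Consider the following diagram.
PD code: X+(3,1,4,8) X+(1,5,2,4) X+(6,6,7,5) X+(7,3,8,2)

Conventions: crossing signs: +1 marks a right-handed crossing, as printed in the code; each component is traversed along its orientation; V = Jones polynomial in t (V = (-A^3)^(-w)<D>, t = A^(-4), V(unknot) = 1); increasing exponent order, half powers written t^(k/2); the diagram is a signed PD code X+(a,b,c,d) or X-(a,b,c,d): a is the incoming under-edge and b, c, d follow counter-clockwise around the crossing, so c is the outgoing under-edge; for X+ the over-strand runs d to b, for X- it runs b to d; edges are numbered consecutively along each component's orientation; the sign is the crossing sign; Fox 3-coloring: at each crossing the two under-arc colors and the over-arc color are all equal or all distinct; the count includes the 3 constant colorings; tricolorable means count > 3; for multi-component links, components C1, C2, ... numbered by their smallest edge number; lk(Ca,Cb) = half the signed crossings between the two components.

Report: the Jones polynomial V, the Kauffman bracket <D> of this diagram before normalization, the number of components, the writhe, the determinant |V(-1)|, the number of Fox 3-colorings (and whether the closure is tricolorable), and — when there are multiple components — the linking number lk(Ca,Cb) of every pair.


V(t) = t + t^3 - t^4
bracket: -A^-4 + 1 + A^8, w = +4
1 component, writhe +4, over 4 crossings
det 3, colorings 9 of 3^4 — tricolorable
observation: the span of V is 3, forcing >= 3 crossings in any diagram


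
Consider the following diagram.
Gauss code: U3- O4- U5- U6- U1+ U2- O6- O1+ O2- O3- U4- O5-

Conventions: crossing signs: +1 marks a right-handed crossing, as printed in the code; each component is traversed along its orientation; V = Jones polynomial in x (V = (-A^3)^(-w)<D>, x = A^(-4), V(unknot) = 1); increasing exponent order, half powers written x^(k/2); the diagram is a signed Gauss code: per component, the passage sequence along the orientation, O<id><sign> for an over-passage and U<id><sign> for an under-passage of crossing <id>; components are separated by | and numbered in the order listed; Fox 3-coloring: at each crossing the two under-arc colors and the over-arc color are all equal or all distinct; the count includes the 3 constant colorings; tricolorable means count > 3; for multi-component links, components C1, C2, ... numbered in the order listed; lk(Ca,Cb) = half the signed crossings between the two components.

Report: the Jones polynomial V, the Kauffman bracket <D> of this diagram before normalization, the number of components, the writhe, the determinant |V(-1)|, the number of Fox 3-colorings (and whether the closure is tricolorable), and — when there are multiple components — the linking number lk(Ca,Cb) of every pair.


Jones polynomial: V(x) = -x^-4 + x^-3 + x^-1
<D> = A^-8 + 1 - A^4; writhe -4
components 1, writhe -4 (6 crossings)
3-colorings: 9 of 3^6, det 3 — tricolorable
note: V spans 3 powers of x: at least 3 crossings in any diagram


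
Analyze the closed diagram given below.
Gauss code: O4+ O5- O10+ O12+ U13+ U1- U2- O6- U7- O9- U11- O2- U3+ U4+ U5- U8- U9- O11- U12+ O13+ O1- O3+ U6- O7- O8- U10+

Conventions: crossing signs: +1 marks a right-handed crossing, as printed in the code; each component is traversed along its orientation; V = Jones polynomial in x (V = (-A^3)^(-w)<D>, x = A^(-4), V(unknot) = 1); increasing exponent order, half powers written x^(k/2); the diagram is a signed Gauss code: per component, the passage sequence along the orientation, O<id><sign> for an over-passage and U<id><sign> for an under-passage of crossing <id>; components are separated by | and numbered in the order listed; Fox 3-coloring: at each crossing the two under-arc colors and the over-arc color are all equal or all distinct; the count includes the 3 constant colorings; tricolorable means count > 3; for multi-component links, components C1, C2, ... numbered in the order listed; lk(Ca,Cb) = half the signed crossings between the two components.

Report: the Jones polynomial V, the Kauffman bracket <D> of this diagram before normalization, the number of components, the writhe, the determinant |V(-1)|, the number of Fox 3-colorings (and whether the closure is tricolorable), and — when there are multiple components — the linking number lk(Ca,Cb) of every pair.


V(x) = -x^-6 + x^-5 - x^-4 + 2x^-3 - x^-2 + x^-1
bracket: -A^-5 + A^-1 - 2A^3 + A^7 - A^11 + A^15, w = -3
1 component, writhe -3, over 13 crossings
det 7, colorings 3 of 3^13 — not tricolorable
observation: the span of V is 5, forcing >= 5 crossings in any diagram


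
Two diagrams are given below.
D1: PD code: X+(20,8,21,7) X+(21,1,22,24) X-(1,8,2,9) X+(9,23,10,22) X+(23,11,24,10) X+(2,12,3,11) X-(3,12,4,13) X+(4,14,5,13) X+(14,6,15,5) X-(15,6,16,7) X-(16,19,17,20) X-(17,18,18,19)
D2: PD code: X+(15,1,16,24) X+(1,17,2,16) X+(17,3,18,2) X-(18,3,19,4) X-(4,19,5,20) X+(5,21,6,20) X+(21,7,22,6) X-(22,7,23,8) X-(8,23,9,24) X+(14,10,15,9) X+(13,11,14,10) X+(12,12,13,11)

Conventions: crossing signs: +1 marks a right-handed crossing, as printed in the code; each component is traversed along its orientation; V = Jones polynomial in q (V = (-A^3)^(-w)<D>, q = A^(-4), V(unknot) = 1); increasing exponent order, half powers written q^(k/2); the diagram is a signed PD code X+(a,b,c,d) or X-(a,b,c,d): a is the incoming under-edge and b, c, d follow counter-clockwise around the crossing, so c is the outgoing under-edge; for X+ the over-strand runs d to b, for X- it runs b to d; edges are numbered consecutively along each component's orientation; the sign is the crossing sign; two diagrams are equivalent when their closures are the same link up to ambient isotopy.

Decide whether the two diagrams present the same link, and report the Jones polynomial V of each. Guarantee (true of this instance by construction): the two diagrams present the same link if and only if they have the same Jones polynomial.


equivalent: no
V(D1) = q - q^2 + 2q^3 - q^4 + q^5 - q^6  (w +2, c 12, <D> = -A^-18 + A^-14 - A^-10 + 2A^-6 - A^-2 + A^2)
V(D2) = 1  [12 crossings, <D> = A^12, w = +4]
key observation: V(q) takes 2 values over 2 diagrams, fixing the grouping


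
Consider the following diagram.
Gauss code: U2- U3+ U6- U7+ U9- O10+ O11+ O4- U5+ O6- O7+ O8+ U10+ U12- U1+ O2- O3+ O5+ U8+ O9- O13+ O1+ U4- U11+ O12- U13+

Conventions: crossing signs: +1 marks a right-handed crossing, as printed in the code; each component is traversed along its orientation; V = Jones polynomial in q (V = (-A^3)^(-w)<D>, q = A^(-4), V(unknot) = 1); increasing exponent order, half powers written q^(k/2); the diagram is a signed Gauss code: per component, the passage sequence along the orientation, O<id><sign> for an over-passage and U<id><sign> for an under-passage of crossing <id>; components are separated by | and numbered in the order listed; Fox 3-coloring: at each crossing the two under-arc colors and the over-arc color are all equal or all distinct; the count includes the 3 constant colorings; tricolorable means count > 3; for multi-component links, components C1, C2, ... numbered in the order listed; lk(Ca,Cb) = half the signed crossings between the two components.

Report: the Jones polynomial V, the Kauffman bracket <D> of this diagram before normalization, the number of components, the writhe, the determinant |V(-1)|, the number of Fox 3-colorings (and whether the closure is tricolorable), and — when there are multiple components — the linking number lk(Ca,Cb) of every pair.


Jones polynomial: V(q) = q + q^3 - q^4
<D> = A^-7 - A^-3 - A^5; writhe +3
components 1, writhe +3 (13 crossings)
3-colorings: 9 of 3^13, det 3 — tricolorable
note: det 3 = |V(-1)|; divisible by 3, so tricolorable


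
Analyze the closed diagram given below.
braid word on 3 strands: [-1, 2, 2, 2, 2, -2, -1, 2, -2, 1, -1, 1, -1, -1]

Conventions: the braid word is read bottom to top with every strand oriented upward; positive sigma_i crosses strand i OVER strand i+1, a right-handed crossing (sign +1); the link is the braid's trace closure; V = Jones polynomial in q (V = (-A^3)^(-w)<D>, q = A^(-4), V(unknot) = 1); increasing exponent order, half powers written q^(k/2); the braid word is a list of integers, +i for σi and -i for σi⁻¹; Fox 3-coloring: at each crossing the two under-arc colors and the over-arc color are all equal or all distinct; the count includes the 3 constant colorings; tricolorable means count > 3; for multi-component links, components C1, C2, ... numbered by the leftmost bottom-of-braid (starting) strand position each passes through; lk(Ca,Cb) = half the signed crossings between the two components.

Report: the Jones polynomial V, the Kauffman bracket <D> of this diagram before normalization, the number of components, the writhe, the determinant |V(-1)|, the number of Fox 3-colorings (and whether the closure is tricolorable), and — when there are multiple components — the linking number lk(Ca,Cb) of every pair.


V = -q^-3 + q^-2 - q^-1 + 3 - q + q^2 - q^3
<D> = -A^-12 + A^-8 - A^-4 + 3 - A^4 + A^8 - A^12 (w = 0)
1 component over 14 crossings, w = 0
27 Fox colorings among 3^14, |V(-1)| = 9: tricolorable
why: |V(-1)| = 9: so tricolorable, since 3 divides 9


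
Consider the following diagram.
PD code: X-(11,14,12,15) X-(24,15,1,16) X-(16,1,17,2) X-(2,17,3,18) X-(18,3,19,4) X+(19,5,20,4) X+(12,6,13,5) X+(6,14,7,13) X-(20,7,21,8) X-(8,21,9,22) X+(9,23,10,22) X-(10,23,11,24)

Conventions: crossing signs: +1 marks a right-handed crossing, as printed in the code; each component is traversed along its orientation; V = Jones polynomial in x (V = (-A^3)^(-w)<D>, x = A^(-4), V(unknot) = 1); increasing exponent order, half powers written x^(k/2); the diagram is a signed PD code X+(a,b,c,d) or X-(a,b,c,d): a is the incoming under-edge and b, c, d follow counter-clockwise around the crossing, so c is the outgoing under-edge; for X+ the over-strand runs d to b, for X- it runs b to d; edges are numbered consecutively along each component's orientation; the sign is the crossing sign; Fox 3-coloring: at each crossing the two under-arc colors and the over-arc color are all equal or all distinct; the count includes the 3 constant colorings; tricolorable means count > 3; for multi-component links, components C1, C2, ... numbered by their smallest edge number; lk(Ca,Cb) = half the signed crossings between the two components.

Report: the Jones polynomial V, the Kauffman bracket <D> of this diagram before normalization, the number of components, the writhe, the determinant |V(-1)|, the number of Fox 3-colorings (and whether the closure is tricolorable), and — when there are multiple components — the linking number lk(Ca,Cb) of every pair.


V(x) = -x^-6 + x^-5 - x^-4 + 2x^-3 - x^-2 + x^-1
bracket: A^-8 - A^-4 + 2 - A^4 + A^8 - A^12, w = -4
1 component, writhe -4, over 12 crossings
det 7, colorings 3 of 3^12 — not tricolorable
observation: |V(-1)| = 7: so not tricolorable, since 3 does not divide 7


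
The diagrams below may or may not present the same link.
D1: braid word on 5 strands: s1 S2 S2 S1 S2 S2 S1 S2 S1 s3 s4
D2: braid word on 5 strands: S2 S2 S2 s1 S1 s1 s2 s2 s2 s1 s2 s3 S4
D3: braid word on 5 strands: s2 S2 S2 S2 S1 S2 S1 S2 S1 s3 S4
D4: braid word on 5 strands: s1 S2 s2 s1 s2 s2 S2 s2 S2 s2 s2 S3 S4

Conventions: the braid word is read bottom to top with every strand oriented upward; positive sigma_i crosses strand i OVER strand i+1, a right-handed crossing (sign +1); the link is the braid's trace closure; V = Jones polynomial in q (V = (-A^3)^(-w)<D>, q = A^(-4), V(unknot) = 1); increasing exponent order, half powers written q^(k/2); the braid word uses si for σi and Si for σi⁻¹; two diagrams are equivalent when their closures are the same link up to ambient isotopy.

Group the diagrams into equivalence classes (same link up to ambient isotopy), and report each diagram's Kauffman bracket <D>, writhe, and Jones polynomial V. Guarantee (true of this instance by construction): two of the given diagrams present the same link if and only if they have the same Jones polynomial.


equivalence classes: {D1, D3} | {D2} | {D4}
D1 (bracket A^-5 + A^3 + A^11 - A^15; 11 crossings at w = -5): V = q^(-15/2) - q^(-13/2) - q^(-9/2) - q^(-5/2)
D2 (bracket -A^-13 + A^-9 - A^-5 + 2A^-1 - A^3 + 2A^7; 13 crossings at w = +3): V = -2q^(1/2) + q^(3/2) - 2q^(5/2) + q^(7/2) - q^(9/2) + q^(11/2)
V(D3) = q^(-15/2) - q^(-13/2) - q^(-9/2) - q^(-5/2)  (w -7, c 11, <D> = A^-11 + A^-3 + A^5 - A^9)
D4 (bracket -A^-17 + A^-13 - A^-9 + 2A^-5 + A^3; 13 crossings at w = +3): V = -q^(3/2) - 2q^(7/2) + q^(9/2) - q^(11/2) + q^(13/2)
observation: 3 values of V(q) split the 4 diagrams


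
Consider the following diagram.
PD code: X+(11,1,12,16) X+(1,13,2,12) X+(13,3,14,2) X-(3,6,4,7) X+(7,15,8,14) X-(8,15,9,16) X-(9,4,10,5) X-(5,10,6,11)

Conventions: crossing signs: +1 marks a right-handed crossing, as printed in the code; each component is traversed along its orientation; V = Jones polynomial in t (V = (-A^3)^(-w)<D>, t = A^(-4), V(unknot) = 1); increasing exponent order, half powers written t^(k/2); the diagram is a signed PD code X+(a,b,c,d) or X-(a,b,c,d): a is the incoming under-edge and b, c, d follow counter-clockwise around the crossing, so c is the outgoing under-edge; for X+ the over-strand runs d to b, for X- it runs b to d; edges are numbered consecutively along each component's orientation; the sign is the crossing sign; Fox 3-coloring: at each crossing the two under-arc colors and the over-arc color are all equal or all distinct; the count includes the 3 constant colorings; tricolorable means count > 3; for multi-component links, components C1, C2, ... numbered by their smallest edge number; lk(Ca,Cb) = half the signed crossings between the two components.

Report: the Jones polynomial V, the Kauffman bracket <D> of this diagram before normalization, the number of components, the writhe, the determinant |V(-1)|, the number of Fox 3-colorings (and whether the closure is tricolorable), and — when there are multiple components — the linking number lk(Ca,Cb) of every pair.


V(t) = -t^-3 + t^-2 - t^-1 + 3 - t + t^2 - t^3
bracket: -A^-12 + A^-8 - A^-4 + 3 - A^4 + A^8 - A^12, w = 0
1 component, writhe 0, over 8 crossings
det 9, colorings 27 of 3^8 — tricolorable
observation: the span of V is 6, forcing >= 6 crossings in any diagram


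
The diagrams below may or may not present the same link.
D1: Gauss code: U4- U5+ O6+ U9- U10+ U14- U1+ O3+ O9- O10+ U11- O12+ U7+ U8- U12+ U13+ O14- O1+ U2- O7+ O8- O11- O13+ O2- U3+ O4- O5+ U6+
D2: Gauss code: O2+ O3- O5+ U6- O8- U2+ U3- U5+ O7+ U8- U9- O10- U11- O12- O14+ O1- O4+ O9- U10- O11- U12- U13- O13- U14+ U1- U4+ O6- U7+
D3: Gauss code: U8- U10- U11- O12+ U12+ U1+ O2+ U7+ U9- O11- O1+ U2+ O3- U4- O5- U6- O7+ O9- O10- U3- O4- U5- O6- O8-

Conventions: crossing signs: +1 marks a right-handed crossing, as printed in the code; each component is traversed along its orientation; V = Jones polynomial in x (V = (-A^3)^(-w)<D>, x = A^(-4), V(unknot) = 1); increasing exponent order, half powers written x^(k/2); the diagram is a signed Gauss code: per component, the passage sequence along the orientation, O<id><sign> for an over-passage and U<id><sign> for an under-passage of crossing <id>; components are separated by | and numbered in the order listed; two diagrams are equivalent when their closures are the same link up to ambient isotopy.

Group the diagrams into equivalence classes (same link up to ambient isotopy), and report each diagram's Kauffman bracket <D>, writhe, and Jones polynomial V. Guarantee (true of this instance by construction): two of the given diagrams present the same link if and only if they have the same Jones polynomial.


grouping into links: {D1} | {D2} | {D3}
V(D1) = 1  (w +2, c 14, <D> = A^6)
D2 (bracket A^-16 - A^-12 + 2A^-8 - 3A^-4 + 3 - 2A^4 + 2A^8 - A^12; 14 crossings at w = -4): V = -x^-6 + 2x^-5 - 2x^-4 + 3x^-3 - 3x^-2 + 2x^-1 - 1 + x
V(D3) = -x^-7 + x^-6 - x^-5 + x^-4 + x^-2  [12 crossings, <D> = A^-4 + A^4 - A^8 + A^12 - A^16, w = -4]
why: comparing 3 Jones polynomials yields 3 groups


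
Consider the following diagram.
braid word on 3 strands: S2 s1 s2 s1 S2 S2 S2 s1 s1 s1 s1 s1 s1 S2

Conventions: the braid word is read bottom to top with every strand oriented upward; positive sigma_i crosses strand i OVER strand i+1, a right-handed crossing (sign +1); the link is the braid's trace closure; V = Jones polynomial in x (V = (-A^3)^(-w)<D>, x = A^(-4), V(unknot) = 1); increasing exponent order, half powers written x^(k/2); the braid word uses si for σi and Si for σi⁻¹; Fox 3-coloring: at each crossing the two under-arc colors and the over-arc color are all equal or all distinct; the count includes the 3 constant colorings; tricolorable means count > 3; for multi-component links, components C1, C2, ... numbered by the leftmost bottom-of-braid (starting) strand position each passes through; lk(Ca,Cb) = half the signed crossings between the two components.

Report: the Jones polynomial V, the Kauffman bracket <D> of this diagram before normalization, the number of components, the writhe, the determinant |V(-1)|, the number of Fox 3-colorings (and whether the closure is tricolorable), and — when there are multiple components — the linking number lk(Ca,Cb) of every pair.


V(x) = -x^-1 + 2 - 2x + 4x^2 - 4x^3 + 5x^4 - 5x^5 + 4x^6 - 3x^7 + 2x^8 - x^9
bracket: -A^-24 + 2A^-20 - 3A^-16 + 4A^-12 - 5A^-8 + 5A^-4 - 4 + 4A^4 - 2A^8 + 2A^12 - A^16, w = +4
1 component, writhe +4, over 14 crossings
det 33, colorings 9 of 3^14 — tricolorable
observation: V spans 10 powers of x: at least 10 crossings in any diagram


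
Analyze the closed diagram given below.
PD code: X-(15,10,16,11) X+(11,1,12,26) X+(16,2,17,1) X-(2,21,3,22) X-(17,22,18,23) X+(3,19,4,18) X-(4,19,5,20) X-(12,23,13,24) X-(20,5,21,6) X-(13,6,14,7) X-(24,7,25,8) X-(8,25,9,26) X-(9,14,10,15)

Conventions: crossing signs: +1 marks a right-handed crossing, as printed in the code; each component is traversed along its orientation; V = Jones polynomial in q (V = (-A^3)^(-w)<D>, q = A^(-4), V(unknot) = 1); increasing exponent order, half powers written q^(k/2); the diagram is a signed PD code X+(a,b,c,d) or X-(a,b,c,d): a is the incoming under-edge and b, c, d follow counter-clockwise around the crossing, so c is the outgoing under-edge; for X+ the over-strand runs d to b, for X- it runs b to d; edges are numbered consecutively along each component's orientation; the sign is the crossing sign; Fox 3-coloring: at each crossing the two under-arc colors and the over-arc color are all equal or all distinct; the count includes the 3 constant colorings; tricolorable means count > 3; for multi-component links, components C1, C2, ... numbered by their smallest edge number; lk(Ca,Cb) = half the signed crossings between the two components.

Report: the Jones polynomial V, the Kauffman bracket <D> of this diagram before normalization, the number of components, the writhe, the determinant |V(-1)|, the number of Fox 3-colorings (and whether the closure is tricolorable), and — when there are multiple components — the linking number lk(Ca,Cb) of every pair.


Jones polynomial: V(q) = q^-8 - 2q^-7 + q^-6 - 2q^-5 + 2q^-4 + q^-2
<D> = -A^-13 - 2A^-5 + 2A^-1 - A^3 + 2A^7 - A^11; writhe -7
components 1, writhe -7 (13 crossings)
3-colorings: 27 of 3^13, det 9 — tricolorable
note: det 9 = |V(-1)|; divisible by 3, so tricolorable


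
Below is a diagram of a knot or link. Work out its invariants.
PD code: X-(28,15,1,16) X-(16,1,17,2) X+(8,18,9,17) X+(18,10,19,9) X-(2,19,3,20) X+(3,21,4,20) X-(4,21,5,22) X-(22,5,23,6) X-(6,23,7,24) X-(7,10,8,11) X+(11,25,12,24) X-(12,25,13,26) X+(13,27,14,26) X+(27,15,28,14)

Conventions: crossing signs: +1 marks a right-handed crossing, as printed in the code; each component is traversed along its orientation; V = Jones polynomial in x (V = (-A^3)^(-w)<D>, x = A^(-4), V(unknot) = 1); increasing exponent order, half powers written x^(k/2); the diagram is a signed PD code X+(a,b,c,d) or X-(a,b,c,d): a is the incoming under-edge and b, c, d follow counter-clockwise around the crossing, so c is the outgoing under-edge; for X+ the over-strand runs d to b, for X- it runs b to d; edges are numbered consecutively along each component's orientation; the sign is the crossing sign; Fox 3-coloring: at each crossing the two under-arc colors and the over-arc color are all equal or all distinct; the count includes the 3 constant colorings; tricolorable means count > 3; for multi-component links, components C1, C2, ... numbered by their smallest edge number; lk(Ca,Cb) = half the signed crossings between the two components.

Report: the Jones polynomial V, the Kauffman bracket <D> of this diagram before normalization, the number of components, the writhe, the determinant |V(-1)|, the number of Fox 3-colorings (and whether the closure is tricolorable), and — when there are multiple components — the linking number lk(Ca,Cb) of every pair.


V(x) = -x^-4 + x^-3 + x^-1
bracket: A^-2 + A^6 - A^10, w = -2
1 component, writhe -2, over 14 crossings
det 3, colorings 9 of 3^14 — tricolorable
observation: the span of V is 3, forcing >= 3 crossings in any diagram


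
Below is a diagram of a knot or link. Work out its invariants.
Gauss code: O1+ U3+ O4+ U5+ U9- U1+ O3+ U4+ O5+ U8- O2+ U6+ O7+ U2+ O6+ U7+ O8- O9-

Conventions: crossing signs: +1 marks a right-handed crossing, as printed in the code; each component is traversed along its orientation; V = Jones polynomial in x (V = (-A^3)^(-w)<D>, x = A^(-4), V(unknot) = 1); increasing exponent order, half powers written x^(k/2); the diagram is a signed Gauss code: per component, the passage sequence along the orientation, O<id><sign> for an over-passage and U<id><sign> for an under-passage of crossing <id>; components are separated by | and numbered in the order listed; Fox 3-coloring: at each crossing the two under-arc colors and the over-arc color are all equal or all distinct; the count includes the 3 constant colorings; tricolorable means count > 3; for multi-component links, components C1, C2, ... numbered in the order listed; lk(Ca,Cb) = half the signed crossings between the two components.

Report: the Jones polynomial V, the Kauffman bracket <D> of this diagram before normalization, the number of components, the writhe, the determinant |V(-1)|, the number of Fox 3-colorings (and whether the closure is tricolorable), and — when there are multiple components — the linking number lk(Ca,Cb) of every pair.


V(x) = x^2 + 2x^4 - 2x^5 + x^6 - 2x^7 + x^8
bracket: -A^-17 + 2A^-13 - A^-9 + 2A^-5 - 2A^-1 - A^7, w = +5
1 component, writhe +5, over 9 crossings
det 9, colorings 27 of 3^9 — tricolorable
observation: w = +5 shifts under R1 moves; the (-A^3)^(-5) factor cancels that in V


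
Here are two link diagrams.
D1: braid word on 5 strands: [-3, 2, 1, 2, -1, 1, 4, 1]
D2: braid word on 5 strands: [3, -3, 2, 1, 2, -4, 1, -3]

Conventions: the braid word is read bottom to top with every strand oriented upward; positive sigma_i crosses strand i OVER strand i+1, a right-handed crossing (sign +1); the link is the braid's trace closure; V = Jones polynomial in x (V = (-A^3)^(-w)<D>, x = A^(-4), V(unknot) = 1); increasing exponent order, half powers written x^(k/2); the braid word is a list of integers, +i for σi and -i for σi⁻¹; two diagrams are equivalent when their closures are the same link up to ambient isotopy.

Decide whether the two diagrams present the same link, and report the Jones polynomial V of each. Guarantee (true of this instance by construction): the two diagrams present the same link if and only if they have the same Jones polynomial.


equivalent: yes
D1 (bracket -A^-4 + 1 + A^8; 8 crossings at w = +4): V = x + x^3 - x^4
V(D2) = x + x^3 - x^4  (w +2, c 8, <D> = -A^-10 + A^-6 + A^2)
key observation: one V(x) for all 2 diagrams — one class (guaranteed)


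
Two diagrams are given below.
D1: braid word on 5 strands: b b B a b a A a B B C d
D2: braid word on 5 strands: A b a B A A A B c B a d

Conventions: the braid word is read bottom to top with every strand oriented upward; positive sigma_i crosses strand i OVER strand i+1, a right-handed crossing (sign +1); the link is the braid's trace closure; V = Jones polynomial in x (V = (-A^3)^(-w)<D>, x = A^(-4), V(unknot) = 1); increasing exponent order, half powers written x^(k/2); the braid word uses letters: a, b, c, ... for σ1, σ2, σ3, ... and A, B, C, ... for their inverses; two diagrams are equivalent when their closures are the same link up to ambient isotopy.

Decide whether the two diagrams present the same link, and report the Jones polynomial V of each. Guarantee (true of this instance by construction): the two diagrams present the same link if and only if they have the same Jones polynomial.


equivalent: no
D1 (bracket A^6; 12 crossings at w = +2): V = 1
V(D2) = -x^-6 + x^-5 - x^-4 + 2x^-3 - x^-2 + x^-1  [12 crossings, <D> = A^-2 - A^2 + 2A^6 - A^10 + A^14 - A^18, w = -2]
observation: 2 values of V(x) split the 2 diagrams


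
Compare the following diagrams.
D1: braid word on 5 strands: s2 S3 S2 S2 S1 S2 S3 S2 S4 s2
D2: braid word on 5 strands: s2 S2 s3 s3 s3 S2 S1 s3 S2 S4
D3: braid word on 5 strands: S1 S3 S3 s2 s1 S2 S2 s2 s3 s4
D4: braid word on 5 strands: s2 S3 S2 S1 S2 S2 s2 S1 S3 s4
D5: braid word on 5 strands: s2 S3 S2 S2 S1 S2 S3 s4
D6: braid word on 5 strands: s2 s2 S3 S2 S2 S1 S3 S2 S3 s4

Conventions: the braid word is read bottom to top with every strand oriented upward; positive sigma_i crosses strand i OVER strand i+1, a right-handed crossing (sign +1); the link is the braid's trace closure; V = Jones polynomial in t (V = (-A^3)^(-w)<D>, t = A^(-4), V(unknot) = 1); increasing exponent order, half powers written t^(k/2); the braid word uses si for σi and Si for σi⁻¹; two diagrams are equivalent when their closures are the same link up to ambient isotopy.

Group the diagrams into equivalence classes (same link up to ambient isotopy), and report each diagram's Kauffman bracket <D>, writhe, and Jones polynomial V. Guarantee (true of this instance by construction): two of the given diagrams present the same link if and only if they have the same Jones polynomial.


classes: {D1, D4, D5, D6} | {D2} | {D3}
V(D1) = -t^-6 + t^-5 - t^-4 + 2t^-3 - t^-2 + t^-1  [10 crossings, <D> = A^-14 - A^-10 + 2A^-6 - A^-2 + A^2 - A^6, w = -6]
V(D2) = t^-1 - 1 + 2t - 2t^2 + 2t^3 - 2t^4 + t^5  (w 0, c 10, <D> = A^-20 - 2A^-16 + 2A^-12 - 2A^-8 + 2A^-4 - 1 + A^4)
D3 (bracket 1; 10 crossings at w = 0): V = 1
D4 (bracket A^-8 - A^-4 + 2 - A^4 + A^8 - A^12; 10 crossings at w = -4): V = -t^-6 + t^-5 - t^-4 + 2t^-3 - t^-2 + t^-1
V(D5) = -t^-6 + t^-5 - t^-4 + 2t^-3 - t^-2 + t^-1  [8 crossings, <D> = A^-8 - A^-4 + 2 - A^4 + A^8 - A^12, w = -4]
V(D6) = -t^-6 + t^-5 - t^-4 + 2t^-3 - t^-2 + t^-1  [10 crossings, <D> = A^-8 - A^-4 + 2 - A^4 + A^8 - A^12, w = -4]
note: comparing 6 Jones polynomials yields 3 groups


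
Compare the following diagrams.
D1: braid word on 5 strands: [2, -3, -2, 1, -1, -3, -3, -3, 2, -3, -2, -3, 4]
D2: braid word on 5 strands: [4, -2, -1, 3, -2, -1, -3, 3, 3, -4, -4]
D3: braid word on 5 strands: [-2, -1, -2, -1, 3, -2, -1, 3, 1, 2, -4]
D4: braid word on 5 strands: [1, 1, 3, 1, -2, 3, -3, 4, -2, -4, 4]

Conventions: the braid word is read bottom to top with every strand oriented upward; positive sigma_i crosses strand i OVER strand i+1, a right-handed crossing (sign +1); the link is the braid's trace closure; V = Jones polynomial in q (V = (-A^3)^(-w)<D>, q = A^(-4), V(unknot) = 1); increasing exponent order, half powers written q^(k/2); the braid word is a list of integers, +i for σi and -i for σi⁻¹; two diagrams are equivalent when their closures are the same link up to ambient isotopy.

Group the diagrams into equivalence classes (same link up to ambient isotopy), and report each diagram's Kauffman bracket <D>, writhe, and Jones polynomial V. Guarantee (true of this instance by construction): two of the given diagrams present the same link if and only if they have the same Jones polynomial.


classes: {D1} | {D2, D3} | {D4}
V(D1) = q^(-15/2) - q^(-7/2) - q^(-5/2) - q^(-3/2)  [13 crossings, <D> = A^-9 + A^-5 + A^-1 - A^15, w = -5]
V(D2) = q^(-7/2) - 2q^(-5/2) + q^(-3/2) - 2q^(-1/2) + q^(1/2) - q^(3/2)  (w -3, c 11, <D> = A^-15 - A^-11 + 2A^-7 - A^-3 + 2A - A^5)
V(D3) = q^(-7/2) - 2q^(-5/2) + q^(-3/2) - 2q^(-1/2) + q^(1/2) - q^(3/2)  (w -3, c 11, <D> = A^-15 - A^-11 + 2A^-7 - A^-3 + 2A - A^5)
V(D4) = -q^(-3/2) - 2q^(1/2) + q^(3/2) - q^(5/2) + q^(7/2)  [11 crossings, <D> = -A^-5 + A^-1 - A^3 + 2A^7 + A^15, w = +3]
note: comparing 4 Jones polynomials yields 3 groups


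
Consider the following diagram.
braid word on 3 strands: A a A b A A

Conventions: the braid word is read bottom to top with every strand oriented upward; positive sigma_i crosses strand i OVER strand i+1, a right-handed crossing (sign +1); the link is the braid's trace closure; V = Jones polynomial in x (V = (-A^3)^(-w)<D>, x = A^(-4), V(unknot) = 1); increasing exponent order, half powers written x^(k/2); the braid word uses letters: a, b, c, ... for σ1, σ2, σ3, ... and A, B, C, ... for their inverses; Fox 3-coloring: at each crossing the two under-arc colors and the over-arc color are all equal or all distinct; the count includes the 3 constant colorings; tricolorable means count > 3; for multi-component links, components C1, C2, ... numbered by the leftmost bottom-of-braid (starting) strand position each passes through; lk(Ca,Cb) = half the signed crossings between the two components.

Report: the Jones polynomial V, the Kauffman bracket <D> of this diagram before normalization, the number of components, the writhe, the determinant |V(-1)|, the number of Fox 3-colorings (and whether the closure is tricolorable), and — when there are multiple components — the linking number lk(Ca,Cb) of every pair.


Jones polynomial: V(x) = -x^-4 + x^-3 + x^-1
<D> = A^-2 + A^6 - A^10; writhe -2
components 1, writhe -2 (6 crossings)
3-colorings: 9 of 3^6, det 3 — tricolorable
note: V spans 3 powers of x: at least 3 crossings in any diagram
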